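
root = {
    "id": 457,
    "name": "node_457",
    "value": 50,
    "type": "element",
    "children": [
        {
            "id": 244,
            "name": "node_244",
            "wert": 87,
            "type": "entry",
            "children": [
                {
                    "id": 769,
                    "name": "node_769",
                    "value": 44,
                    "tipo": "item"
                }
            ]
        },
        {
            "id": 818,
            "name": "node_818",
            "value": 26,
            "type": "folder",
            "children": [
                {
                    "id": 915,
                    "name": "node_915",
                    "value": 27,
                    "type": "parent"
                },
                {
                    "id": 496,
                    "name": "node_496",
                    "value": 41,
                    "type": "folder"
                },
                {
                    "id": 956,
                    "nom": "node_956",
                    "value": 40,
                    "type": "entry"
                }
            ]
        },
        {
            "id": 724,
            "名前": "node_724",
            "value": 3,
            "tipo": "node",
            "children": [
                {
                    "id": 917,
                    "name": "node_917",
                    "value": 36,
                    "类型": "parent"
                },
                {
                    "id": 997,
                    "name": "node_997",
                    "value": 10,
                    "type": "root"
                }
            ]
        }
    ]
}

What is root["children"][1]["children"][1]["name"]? "node_496"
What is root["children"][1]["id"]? 818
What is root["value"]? 50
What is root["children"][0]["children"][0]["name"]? "node_769"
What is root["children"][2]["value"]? 3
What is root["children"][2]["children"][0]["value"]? 36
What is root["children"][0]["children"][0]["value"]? 44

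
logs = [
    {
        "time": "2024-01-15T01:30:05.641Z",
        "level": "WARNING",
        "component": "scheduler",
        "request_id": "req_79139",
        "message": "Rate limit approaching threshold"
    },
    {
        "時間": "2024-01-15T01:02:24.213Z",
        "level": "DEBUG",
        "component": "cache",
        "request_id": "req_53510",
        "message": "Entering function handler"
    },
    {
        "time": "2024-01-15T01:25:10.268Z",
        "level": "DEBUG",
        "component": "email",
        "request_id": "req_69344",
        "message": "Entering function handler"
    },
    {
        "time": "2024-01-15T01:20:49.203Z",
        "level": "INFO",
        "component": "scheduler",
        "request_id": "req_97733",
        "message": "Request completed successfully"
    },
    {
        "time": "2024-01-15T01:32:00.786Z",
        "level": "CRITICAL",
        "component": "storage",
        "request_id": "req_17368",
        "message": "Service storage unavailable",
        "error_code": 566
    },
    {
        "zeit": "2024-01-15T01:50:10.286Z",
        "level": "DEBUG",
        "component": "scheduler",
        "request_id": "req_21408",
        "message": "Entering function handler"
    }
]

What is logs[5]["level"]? "DEBUG"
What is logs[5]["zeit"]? "2024-01-15T01:50:10.286Z"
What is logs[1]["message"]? "Entering function handler"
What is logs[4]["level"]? "CRITICAL"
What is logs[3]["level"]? "INFO"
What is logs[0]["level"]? "WARNING"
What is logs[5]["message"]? "Entering function handler"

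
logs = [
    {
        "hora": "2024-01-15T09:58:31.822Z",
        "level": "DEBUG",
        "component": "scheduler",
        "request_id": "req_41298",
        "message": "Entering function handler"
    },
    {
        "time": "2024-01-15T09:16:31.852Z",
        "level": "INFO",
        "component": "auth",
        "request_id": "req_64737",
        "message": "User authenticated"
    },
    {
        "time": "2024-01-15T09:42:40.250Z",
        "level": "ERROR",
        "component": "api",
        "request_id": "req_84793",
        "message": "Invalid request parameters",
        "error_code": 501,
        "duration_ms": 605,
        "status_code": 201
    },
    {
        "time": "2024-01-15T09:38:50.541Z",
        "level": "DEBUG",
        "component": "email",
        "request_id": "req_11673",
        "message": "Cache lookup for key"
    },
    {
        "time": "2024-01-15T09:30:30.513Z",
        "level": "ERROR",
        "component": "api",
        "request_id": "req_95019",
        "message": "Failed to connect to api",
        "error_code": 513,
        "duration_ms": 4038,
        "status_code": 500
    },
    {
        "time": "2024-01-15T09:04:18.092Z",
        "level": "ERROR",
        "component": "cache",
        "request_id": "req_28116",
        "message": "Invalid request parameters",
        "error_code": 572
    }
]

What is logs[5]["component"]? "cache"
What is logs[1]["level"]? "INFO"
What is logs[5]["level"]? "ERROR"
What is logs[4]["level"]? "ERROR"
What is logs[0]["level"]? "DEBUG"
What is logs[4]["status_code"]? 500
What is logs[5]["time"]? "2024-01-15T09:04:18.092Z"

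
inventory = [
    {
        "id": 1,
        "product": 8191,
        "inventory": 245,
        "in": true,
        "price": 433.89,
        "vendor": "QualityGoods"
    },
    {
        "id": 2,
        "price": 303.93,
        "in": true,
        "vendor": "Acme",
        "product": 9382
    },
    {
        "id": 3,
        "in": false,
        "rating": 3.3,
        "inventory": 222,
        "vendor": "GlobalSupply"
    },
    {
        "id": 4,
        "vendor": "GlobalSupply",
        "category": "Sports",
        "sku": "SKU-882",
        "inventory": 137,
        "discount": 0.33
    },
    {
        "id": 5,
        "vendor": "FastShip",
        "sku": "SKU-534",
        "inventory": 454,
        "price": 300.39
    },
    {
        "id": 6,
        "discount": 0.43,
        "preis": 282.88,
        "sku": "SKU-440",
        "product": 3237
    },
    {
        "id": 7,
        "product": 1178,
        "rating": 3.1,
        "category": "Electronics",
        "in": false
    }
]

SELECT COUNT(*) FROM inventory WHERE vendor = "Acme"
1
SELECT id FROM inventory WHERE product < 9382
[1, 6, 7]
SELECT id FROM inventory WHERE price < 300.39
[]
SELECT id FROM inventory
[1, 2, 3, 4, 5, 6, 7]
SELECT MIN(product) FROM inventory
1178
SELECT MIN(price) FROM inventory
300.39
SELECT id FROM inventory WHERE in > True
[]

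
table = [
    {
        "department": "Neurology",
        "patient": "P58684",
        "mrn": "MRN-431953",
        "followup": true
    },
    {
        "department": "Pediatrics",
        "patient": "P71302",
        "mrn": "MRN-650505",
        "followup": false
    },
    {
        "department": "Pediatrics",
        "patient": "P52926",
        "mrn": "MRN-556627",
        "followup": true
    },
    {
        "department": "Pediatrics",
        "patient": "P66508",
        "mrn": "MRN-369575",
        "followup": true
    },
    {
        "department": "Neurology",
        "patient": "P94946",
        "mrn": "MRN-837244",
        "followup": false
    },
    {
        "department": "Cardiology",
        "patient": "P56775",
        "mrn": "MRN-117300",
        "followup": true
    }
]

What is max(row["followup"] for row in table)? True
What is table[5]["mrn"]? "MRN-117300"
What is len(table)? 6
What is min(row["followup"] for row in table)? False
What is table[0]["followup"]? True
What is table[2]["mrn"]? "MRN-556627"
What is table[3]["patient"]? "P66508"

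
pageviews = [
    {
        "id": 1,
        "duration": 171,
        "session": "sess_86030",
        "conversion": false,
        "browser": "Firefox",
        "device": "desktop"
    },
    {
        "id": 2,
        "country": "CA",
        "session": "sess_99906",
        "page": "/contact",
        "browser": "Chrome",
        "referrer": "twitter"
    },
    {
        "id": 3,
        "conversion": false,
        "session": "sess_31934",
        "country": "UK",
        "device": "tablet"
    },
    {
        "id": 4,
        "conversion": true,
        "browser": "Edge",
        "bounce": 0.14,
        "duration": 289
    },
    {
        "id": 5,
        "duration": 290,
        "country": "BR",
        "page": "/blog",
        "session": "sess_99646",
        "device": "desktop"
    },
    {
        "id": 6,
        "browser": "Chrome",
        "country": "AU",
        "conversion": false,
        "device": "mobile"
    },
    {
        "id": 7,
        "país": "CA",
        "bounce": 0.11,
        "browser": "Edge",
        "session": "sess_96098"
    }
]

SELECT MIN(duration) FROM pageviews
171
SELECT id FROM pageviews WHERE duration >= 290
[5]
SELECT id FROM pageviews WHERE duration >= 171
[1, 4, 5]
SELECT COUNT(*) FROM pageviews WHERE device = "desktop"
2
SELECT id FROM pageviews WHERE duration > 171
[4, 5]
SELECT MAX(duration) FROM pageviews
290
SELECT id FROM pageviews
[1, 2, 3, 4, 5, 6, 7]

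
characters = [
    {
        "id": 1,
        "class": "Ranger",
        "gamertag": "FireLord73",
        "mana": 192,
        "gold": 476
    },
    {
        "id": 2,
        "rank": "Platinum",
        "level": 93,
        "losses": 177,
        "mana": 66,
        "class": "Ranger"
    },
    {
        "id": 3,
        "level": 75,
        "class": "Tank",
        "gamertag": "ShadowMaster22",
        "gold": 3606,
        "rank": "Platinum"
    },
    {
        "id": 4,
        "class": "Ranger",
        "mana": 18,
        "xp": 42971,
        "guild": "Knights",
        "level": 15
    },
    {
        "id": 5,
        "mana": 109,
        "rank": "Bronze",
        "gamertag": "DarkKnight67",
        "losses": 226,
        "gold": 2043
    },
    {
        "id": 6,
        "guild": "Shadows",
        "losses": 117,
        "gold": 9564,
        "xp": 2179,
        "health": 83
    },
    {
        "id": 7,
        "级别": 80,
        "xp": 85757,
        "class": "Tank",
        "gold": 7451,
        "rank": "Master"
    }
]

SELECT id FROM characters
[1, 2, 3, 4, 5, 6, 7]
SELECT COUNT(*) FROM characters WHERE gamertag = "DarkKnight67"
1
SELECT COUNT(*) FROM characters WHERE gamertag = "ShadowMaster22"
1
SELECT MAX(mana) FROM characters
192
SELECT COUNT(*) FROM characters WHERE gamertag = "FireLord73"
1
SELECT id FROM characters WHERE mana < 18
[]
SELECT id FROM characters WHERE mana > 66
[1, 5]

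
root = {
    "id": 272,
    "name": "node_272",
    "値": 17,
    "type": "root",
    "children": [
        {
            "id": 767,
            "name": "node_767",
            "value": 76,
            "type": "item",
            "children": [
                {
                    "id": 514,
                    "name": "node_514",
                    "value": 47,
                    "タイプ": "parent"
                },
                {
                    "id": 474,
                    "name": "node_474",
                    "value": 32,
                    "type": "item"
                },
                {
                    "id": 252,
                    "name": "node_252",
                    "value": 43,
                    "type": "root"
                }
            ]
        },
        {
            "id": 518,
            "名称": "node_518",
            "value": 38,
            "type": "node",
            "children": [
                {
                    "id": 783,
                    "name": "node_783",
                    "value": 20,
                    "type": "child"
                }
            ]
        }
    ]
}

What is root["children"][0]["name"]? "node_767"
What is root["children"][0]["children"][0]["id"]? 514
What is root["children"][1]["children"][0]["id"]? 783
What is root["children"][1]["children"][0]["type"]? "child"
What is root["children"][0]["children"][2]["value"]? 43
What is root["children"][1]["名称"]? "node_518"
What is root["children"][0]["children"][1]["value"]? 32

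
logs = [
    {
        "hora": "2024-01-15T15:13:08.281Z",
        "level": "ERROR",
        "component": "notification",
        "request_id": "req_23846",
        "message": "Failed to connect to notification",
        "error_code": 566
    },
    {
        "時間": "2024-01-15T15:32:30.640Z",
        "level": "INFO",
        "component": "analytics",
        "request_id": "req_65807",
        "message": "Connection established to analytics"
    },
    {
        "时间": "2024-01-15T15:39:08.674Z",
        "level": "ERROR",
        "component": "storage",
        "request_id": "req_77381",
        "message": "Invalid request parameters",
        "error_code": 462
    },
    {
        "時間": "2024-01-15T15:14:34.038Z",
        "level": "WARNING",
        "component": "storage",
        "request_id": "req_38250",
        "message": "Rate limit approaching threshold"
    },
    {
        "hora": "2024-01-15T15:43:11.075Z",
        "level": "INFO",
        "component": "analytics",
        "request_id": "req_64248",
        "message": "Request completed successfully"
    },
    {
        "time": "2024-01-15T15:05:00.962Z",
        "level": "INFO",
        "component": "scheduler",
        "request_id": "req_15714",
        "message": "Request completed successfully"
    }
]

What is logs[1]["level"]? "INFO"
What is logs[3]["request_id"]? "req_38250"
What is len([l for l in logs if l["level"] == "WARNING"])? 1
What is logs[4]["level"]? "INFO"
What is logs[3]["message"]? "Rate limit approaching threshold"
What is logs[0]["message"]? "Failed to connect to notification"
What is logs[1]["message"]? "Connection established to analytics"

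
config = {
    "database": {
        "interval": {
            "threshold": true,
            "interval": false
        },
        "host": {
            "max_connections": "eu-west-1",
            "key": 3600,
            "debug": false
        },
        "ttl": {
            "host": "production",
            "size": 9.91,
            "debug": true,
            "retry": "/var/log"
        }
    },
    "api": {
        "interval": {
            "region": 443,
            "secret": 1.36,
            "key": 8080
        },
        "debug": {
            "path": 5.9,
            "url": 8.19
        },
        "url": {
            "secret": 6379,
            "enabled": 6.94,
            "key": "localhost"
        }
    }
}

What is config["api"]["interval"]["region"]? 443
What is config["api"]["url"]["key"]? "localhost"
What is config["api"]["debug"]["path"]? 5.9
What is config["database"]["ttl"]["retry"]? "/var/log"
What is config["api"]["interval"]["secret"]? 1.36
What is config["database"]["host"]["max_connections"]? "eu-west-1"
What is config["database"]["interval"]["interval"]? False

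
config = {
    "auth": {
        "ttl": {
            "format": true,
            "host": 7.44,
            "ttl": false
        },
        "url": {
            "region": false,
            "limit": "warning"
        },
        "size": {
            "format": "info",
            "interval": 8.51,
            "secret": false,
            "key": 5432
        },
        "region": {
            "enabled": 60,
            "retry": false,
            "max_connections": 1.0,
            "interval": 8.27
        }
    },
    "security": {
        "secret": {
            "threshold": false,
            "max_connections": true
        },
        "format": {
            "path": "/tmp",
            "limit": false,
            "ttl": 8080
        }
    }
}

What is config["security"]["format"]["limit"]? False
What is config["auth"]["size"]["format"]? "info"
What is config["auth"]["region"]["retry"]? False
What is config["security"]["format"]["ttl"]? 8080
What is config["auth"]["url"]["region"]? False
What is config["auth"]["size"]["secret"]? False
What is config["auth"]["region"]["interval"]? 8.27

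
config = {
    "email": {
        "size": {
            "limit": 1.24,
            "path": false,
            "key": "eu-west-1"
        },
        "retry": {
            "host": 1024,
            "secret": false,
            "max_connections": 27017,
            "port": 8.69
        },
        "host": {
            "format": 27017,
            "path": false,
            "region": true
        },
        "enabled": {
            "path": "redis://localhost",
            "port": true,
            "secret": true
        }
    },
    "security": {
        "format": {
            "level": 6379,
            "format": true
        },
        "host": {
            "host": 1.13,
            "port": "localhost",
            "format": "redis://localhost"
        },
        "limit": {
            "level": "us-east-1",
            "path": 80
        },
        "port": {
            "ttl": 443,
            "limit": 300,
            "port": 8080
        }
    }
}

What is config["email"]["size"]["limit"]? 1.24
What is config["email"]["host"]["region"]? True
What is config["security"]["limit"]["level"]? "us-east-1"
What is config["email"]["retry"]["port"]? 8.69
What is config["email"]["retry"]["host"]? 1024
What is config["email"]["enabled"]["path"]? "redis://localhost"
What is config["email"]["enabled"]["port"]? True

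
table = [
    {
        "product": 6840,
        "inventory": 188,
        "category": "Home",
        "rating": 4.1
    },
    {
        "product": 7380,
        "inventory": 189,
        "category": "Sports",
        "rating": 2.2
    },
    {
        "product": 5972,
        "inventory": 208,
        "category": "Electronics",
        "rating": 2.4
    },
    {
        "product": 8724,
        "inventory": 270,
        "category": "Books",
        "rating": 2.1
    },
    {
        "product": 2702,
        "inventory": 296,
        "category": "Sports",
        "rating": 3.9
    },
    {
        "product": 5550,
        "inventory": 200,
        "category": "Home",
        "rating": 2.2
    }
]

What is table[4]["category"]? "Sports"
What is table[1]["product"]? 7380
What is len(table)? 6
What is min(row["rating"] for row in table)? 2.1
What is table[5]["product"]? 5550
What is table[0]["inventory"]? 188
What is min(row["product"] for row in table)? 2702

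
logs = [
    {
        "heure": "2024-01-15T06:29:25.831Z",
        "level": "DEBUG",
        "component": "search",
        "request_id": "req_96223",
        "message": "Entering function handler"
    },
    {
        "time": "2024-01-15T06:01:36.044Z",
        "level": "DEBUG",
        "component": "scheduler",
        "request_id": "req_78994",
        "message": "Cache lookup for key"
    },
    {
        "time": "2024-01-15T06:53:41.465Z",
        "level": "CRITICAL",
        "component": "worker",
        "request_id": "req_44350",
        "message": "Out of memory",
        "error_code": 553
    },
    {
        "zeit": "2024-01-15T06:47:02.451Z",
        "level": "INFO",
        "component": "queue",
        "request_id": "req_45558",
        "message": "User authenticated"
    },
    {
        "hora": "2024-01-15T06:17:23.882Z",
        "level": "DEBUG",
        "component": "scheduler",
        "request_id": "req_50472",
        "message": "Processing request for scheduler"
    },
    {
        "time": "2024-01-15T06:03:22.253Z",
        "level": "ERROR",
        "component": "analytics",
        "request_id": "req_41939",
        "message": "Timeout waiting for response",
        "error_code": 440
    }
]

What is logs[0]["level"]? "DEBUG"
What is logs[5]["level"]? "ERROR"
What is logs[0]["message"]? "Entering function handler"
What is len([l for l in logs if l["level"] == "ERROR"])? 1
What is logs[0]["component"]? "search"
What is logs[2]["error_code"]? 553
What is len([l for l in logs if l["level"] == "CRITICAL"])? 1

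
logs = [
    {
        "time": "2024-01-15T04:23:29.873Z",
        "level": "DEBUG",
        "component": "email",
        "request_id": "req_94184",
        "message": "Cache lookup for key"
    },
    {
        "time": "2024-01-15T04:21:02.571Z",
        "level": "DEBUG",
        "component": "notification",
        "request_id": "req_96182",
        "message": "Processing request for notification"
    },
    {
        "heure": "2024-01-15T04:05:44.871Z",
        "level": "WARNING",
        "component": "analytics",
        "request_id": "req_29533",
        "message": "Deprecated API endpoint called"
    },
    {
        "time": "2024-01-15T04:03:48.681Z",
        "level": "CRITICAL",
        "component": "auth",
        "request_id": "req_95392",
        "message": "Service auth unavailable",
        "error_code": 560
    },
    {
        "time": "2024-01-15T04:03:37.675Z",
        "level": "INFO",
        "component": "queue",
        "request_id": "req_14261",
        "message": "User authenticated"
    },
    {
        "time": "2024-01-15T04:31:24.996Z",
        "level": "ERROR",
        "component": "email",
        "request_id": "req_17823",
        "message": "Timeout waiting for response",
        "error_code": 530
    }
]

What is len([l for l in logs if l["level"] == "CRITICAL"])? 1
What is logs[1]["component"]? "notification"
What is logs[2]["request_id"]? "req_29533"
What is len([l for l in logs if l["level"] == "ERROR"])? 1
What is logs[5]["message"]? "Timeout waiting for response"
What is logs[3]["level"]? "CRITICAL"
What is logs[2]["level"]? "WARNING"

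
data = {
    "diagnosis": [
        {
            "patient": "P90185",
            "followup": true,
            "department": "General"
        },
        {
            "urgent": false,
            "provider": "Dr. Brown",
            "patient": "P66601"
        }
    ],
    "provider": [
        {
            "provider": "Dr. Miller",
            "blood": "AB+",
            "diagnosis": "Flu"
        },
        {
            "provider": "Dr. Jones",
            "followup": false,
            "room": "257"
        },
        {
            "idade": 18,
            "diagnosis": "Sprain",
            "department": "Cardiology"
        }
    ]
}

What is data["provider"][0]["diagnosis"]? "Flu"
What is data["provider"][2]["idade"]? 18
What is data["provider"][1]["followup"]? False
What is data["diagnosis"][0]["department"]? "General"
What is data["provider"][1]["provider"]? "Dr. Jones"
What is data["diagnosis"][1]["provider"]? "Dr. Brown"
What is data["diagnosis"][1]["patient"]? "P66601"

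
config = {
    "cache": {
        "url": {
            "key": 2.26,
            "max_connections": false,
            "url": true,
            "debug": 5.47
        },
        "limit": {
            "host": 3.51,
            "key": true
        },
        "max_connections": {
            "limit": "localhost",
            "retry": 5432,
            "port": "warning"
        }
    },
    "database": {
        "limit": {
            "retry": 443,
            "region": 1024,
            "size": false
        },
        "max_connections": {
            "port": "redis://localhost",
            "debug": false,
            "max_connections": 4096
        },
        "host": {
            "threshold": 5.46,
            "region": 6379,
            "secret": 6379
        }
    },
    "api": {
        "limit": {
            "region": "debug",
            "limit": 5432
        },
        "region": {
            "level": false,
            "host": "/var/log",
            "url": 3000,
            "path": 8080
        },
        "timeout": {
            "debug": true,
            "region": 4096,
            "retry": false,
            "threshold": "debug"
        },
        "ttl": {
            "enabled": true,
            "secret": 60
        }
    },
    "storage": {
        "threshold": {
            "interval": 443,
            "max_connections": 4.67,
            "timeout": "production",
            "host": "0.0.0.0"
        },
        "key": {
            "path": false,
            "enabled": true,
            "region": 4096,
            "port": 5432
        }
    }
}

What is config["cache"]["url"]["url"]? True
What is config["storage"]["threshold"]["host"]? "0.0.0.0"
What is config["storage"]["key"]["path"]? False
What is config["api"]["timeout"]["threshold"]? "debug"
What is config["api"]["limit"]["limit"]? 5432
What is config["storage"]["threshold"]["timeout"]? "production"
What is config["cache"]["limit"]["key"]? True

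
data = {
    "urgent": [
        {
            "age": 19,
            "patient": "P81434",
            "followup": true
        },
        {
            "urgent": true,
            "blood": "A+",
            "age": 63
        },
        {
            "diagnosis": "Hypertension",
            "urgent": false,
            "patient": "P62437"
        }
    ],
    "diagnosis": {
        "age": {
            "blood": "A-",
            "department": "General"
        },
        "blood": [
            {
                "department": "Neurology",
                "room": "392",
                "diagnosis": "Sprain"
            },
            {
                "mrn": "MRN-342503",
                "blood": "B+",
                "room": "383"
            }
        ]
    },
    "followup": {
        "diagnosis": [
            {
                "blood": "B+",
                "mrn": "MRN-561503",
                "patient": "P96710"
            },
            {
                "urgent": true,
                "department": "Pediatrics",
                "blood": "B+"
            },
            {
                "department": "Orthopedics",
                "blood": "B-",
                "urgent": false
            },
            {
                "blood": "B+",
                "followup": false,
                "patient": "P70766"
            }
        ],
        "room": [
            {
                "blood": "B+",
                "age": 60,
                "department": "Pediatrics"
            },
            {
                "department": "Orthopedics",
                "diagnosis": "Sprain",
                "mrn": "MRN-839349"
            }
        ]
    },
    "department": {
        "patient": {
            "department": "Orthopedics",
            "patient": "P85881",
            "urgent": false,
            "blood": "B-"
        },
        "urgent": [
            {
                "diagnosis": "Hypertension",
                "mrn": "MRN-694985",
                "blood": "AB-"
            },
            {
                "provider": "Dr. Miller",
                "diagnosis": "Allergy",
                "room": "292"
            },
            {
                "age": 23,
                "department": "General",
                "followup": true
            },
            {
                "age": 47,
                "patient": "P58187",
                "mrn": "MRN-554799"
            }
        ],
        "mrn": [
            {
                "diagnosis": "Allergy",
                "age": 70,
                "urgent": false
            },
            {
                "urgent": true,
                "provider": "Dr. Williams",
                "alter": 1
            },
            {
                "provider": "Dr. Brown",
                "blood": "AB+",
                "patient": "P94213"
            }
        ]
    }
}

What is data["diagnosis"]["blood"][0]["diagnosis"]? "Sprain"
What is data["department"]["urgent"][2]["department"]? "General"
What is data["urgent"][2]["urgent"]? False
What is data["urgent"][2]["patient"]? "P62437"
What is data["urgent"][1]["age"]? 63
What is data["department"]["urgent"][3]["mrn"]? "MRN-554799"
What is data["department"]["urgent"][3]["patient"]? "P58187"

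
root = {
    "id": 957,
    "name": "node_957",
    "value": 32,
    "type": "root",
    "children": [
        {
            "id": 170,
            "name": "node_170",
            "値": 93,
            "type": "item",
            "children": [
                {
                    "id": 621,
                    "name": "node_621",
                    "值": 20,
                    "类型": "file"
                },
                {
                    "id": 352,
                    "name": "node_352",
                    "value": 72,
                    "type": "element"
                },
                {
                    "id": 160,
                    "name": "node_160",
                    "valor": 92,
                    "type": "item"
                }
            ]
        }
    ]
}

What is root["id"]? 957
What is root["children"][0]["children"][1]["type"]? "element"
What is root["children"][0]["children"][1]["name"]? "node_352"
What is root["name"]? "node_957"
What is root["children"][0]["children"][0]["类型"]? "file"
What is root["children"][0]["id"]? 170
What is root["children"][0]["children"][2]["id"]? 160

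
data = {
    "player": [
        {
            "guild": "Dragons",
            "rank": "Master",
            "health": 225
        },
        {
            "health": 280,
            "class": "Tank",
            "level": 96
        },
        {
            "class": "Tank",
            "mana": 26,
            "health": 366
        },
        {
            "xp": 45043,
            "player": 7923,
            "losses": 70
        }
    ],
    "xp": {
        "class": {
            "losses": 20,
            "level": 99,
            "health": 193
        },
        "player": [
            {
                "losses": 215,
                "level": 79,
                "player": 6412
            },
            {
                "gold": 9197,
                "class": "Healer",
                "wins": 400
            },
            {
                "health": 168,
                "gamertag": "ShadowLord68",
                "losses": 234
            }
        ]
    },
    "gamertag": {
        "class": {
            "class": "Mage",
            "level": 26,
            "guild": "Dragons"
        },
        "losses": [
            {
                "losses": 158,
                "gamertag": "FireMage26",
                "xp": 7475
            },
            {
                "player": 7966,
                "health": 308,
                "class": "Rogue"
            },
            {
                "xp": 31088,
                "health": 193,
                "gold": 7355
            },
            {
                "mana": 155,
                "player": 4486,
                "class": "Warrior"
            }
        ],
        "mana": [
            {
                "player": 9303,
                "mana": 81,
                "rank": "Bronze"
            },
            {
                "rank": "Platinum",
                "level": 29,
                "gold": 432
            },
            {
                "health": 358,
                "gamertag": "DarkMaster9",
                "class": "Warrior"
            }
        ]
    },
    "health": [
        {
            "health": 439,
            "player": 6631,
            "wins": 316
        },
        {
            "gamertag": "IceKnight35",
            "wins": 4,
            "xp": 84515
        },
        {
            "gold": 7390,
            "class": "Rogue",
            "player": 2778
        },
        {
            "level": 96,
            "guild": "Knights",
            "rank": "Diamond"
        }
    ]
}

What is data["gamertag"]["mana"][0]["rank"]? "Bronze"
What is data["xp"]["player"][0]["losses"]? 215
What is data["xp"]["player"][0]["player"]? 6412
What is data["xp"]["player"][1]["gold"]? 9197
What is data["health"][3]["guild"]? "Knights"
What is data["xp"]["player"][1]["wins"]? 400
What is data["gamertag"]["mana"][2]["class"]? "Warrior"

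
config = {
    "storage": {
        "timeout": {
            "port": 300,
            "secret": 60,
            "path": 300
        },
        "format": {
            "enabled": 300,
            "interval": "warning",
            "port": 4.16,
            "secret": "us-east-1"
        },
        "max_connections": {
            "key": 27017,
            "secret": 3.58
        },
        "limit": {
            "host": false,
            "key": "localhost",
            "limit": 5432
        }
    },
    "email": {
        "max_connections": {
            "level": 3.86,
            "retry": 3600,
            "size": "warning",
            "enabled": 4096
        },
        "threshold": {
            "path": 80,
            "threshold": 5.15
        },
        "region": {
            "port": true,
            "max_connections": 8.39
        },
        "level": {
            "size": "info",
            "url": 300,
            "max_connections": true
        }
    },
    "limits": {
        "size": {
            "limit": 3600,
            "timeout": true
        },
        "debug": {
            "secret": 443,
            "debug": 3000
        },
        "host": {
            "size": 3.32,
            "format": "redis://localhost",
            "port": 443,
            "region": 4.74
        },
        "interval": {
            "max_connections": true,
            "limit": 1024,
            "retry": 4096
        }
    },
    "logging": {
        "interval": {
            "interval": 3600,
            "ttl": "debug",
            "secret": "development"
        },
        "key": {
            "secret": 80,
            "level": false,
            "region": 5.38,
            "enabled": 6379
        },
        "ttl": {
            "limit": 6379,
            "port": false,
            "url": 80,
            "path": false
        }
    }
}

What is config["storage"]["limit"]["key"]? "localhost"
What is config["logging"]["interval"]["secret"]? "development"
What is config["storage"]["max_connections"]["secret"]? 3.58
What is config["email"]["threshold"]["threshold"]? 5.15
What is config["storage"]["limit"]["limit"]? 5432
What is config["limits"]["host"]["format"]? "redis://localhost"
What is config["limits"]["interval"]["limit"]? 1024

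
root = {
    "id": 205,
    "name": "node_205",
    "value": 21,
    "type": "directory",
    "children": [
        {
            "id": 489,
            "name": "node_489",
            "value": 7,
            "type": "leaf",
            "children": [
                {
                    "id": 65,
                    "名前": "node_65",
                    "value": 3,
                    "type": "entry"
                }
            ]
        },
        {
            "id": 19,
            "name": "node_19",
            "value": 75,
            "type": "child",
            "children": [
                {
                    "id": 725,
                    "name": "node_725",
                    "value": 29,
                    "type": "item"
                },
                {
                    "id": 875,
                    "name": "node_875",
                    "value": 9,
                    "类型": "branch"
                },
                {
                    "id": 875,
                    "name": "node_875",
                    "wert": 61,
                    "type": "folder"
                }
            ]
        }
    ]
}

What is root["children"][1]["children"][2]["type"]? "folder"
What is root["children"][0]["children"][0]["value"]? 3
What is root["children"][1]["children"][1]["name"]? "node_875"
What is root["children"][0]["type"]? "leaf"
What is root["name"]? "node_205"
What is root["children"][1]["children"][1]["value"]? 9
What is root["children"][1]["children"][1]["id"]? 875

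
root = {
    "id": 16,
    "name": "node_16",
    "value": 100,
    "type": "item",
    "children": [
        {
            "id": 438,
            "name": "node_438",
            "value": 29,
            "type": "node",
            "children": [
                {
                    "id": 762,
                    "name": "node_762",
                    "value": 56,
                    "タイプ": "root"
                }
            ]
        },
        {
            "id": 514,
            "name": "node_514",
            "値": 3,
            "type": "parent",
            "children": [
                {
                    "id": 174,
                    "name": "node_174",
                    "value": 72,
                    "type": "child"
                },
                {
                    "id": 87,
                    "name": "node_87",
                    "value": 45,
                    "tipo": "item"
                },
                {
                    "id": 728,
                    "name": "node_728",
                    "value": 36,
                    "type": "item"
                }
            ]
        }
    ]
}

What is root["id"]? 16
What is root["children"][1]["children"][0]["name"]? "node_174"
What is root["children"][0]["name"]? "node_438"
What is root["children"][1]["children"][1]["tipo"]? "item"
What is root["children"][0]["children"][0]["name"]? "node_762"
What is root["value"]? 100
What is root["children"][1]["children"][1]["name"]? "node_87"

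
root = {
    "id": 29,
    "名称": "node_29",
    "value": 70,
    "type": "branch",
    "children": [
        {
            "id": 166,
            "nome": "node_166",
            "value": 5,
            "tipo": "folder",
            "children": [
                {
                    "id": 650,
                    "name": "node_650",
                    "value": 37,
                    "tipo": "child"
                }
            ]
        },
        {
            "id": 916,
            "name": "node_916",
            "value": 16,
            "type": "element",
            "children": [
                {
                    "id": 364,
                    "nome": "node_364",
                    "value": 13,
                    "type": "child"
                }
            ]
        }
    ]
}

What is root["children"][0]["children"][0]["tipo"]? "child"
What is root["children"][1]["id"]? 916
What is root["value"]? 70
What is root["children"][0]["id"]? 166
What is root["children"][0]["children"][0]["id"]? 650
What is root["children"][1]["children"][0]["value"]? 13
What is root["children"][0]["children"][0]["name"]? "node_650"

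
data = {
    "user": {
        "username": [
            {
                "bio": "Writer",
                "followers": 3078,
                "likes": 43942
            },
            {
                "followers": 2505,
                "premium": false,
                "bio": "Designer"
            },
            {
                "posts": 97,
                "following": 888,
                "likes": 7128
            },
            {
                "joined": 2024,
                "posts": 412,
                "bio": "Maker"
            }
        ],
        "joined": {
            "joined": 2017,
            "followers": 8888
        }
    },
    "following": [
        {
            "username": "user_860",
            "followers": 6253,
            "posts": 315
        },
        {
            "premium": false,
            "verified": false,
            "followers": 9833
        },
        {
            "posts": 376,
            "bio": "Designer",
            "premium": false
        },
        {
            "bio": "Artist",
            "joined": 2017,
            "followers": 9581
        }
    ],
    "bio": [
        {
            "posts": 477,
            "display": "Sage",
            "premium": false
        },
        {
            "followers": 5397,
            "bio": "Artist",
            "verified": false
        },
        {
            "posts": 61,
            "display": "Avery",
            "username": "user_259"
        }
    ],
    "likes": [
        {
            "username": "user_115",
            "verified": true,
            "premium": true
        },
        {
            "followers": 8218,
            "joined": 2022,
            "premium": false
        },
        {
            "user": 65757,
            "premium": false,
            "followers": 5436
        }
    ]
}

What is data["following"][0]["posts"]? 315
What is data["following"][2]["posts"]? 376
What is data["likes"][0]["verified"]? True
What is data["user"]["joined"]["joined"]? 2017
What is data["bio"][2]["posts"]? 61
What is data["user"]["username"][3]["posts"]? 412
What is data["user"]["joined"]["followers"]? 8888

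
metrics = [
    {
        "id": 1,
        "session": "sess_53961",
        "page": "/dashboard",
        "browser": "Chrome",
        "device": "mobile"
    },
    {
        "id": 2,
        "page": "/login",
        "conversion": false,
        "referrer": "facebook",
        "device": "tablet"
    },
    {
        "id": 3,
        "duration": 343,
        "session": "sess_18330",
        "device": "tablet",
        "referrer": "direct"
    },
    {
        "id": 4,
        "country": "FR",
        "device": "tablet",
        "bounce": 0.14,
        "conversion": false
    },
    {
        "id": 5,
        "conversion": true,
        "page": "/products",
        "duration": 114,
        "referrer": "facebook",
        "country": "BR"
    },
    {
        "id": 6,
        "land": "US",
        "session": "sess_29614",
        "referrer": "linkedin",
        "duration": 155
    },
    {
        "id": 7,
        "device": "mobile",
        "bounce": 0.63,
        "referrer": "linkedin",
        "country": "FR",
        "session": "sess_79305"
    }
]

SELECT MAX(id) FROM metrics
7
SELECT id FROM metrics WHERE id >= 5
[5, 6, 7]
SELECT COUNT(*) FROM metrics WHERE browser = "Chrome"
1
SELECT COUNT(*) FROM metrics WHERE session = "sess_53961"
1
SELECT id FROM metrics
[1, 2, 3, 4, 5, 6, 7]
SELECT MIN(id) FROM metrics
1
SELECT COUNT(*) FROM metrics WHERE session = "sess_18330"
1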